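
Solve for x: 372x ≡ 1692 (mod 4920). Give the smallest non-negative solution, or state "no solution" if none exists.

31

First find gcd(372, 4920):
4920 = 13*372 + 84
372 = 4*84 + 36
84 = 2*36 + 12
36 = 3*12 + 0
gcd = 12 and 12 | 1692, so solutions exist. Divide through by 12: 31x ≡ 141 (mod 410).
Now find 31⁻¹ mod 410:
410 = 13*31 + 7
31 = 4*7 + 3
7 = 2*3 + 1
3 = 3*1 + 0
Back-substitute:
1 = 7 − 2·3
1 = −2·31 + 9·7
1 = 9·410 − 119·31
So 31·(-119) ≡ 1 (mod 410), i.e. 31⁻¹ ≡ 291.
Then x ≡ 291·141 ≡ 31 (mod 410); the smallest non-negative solution is x = 31.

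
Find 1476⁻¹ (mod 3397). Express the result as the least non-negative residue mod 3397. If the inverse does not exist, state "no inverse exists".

gcd(3397, 1476) by repeated division:
3397 = 2*1476 + 445
1476 = 3*445 + 141
445 = 3*141 + 22
141 = 6*22 + 9
22 = 2*9 + 4
9 = 2*4 + 1
4 = 4*1 + 0
gcd = 1, so the inverse exists. Back-substitute:
1 = 9 − 2·4
1 = −2·22 + 5·9
1 = 5·141 − 32·22
1 = −32·445 + 101·141
1 = 101·1476 − 335·445
1 = −335·3397 + 771·1476
So 1476·771 ≡ 1 (mod 3397).

771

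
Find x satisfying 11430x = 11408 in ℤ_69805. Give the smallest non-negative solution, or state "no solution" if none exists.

no solution

gcd(11430, 69805):
69805 = 6*11430 + 1225
11430 = 9*1225 + 405
1225 = 3*405 + 10
405 = 40*10 + 5
10 = 2*5 + 0
gcd = 5, but 5 ∤ 11408, so the congruence has no solution.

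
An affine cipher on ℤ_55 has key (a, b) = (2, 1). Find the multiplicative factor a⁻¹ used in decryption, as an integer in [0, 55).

28

gcd(55, 2) by repeated division:
55 = 27×2 + 1
2 = 2×1 + 0
gcd = 1, so the inverse exists. Back-substitute:
1 = 55 − 27·2
Thus 2·(-27) ≡ 1 (mod 55); reducing, -27 mod 55 = 28.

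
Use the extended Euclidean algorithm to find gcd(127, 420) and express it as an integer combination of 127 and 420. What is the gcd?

1

Apply Euclid's algorithm to 420 and 127:
420 = 3·127 + 39
127 = 3·39 + 10
39 = 3·10 + 9
10 = 1·9 + 1
9 = 9·1 + 0
gcd(127, 420) = 1.
Back-substituting:
1 = 10 − 9
1 = −39 + 4·10
1 = 4·127 − 13·39
1 = −13·420 + 43·127
So 1 = (-13)·420 + (43)·127.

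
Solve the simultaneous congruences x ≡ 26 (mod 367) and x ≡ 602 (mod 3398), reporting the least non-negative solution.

741366

Write x = 26 + 367·k. Then 367·k ≡ 602 − 26 ≡ 576 (mod 3398).
Need 367⁻¹ mod 3398. Extended Euclid on (3398, 367):
3398 = 9×367 + 95
367 = 3×95 + 82
95 = 1×82 + 13
82 = 6×13 + 4
13 = 3×4 + 1
4 = 4×1 + 0
Back-substitute:
1 = 13 − 3·4
1 = −3·82 + 19·13
1 = 19·95 − 22·82
1 = −22·367 + 85·95
1 = 85·3398 − 787·367
367⁻¹ ≡ 2611 (mod 3398), so k ≡ 2611·576 ≡ 2020 (mod 3398).
x = 26 + 367·2020 = 741366.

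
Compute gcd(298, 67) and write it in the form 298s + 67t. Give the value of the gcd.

1

Repeated division:
298 = 4*67 + 30
67 = 2*30 + 7
30 = 4*7 + 2
7 = 3*2 + 1
2 = 2*1 + 0
gcd(298, 67) = 1.
Working backward:
1 = 7 − 3·2
1 = −3·30 + 13·7
1 = 13·67 − 29·30
1 = −29·298 + 129·67
So 1 = (-29)·298 + (129)·67.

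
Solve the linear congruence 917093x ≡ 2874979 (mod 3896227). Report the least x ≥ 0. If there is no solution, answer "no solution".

1659687

First find gcd(917093, 3896227):
3896227 = 4×917093 + 227855
917093 = 4×227855 + 5673
227855 = 40×5673 + 935
5673 = 6×935 + 63
935 = 14×63 + 53
63 = 1×53 + 10
53 = 5×10 + 3
10 = 3×3 + 1
3 = 3×1 + 0
gcd = 1, so a unique solution mod 3896227 exists.
Back-substitute for the Bézout coefficients:
1 = 10 − 3·3
1 = −3·53 + 16·10
1 = 16·63 − 19·53
1 = −19·935 + 282·63
1 = 282·5673 − 1711·935
1 = −1711·227855 + 68722·5673
1 = 68722·917093 − 276599·227855
1 = −276599·3896227 + 1175118·917093
So 917093·(1175118) ≡ 1 (mod 3896227), giving 917093⁻¹ ≡ 1175118.
x ≡ 917093⁻¹·2874979 ≡ 1175118·2874979 ≡ 1659687 (mod 3896227).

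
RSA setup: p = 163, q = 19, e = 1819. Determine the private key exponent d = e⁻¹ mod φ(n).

2395

φ(n) = (p−1)(q−1) = 162·18 = 2916.
Need d with 1819·d ≡ 1 (mod 2916). Apply the extended Euclidean algorithm:
2916 = 1×1819 + 1097
1819 = 1×1097 + 722
1097 = 1×722 + 375
722 = 1×375 + 347
375 = 1×347 + 28
347 = 12×28 + 11
28 = 2×11 + 6
11 = 1×6 + 5
6 = 1×5 + 1
5 = 5×1 + 0
Back-substitute:
1 = 6 − 5
1 = −11 + 2·6
1 = 2·28 − 5·11
1 = −5·347 + 62·28
1 = 62·375 − 67·347
1 = −67·722 + 129·375
1 = 129·1097 − 196·722
1 = −196·1819 + 325·1097
1 = 325·2916 − 521·1819
So 1819·(-521) ≡ 1 (mod 2916), hence d ≡ -521 ≡ 2395 (mod 2916).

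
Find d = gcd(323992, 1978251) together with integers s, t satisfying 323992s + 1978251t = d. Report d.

1

Apply Euclid's algorithm to 1978251 and 323992:
1978251 = 6*323992 + 34299
323992 = 9*34299 + 15301
34299 = 2*15301 + 3697
15301 = 4*3697 + 513
3697 = 7*513 + 106
513 = 4*106 + 89
106 = 1*89 + 17
89 = 5*17 + 4
17 = 4*4 + 1
4 = 4*1 + 0
gcd(323992, 1978251) = 1.
Express as a combination:
1 = 17 − 4·4
1 = −4·89 + 21·17
1 = 21·106 − 25·89
1 = −25·513 + 121·106
1 = 121·3697 − 872·513
1 = −872·15301 + 3609·3697
1 = 3609·34299 − 8090·15301
1 = −8090·323992 + 76419·34299
1 = 76419·1978251 − 466604·323992
So 1 = (76419)·1978251 + (-466604)·323992.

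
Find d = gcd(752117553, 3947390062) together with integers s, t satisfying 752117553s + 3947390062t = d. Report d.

Repeated division:
3947390062 = 5·752117553 + 186802297
752117553 = 4·186802297 + 4908365
186802297 = 38·4908365 + 284427
4908365 = 17·284427 + 73106
284427 = 3·73106 + 65109
73106 = 1·65109 + 7997
65109 = 8·7997 + 1133
7997 = 7·1133 + 66
1133 = 17·66 + 11
66 = 6·11 + 0
gcd(752117553, 3947390062) = 11.
Back-substituting:
11 = 1133 − 17·66
11 = −17·7997 + 120·1133
11 = 120·65109 − 977·7997
11 = −977·73106 + 1097·65109
11 = 1097·284427 − 4268·73106
11 = −4268·4908365 + 73653·284427
11 = 73653·186802297 − 2803082·4908365
11 = −2803082·752117553 + 11285981·186802297
11 = 11285981·3947390062 − 59232987·752117553
So 11 = (11285981)·3947390062 + (-59232987)·752117553.

11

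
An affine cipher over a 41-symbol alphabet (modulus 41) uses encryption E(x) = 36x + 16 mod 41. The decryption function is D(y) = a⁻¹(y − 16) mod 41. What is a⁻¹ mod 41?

8

gcd(41, 36) by repeated division:
41 = 1*36 + 5
36 = 7*5 + 1
5 = 5*1 + 0
gcd = 1, so the inverse exists. Back-substitute:
1 = 36 − 7·5
1 = −7·41 + 8·36
So 36·8 ≡ 1 (mod 41).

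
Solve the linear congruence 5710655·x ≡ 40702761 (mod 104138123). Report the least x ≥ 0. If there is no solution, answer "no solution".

First find gcd(5710655, 104138123):
104138123 = 18*5710655 + 1346333
5710655 = 4*1346333 + 325323
1346333 = 4*325323 + 45041
325323 = 7*45041 + 10036
45041 = 4*10036 + 4897
10036 = 2*4897 + 242
4897 = 20*242 + 57
242 = 4*57 + 14
57 = 4*14 + 1
14 = 14*1 + 0
gcd = 1, so a unique solution mod 104138123 exists.
Back-substitute for the Bézout coefficients:
1 = 57 − 4·14
1 = −4·242 + 17·57
1 = 17·4897 − 344·242
1 = −344·10036 + 705·4897
1 = 705·45041 − 3164·10036
1 = −3164·325323 + 22853·45041
1 = 22853·1346333 − 94576·325323
1 = −94576·5710655 + 401157·1346333
1 = 401157·104138123 − 7315402·5710655
So 5710655·(-7315402) ≡ 1 (mod 104138123), giving 5710655⁻¹ ≡ 96822721.
x ≡ 5710655⁻¹·40702761 ≡ 96822721·40702761 ≡ 77239074 (mod 104138123).

77239074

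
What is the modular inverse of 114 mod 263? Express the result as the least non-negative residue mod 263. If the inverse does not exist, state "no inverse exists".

30

gcd(263, 114) by repeated division:
263 = 2·114 + 35
114 = 3·35 + 9
35 = 3·9 + 8
9 = 1·8 + 1
8 = 8·1 + 0
gcd = 1, so the inverse exists. Back-substitute:
1 = 9 − 8
1 = −35 + 4·9
1 = 4·114 − 13·35
1 = −13·263 + 30·114
So 114·30 ≡ 1 (mod 263).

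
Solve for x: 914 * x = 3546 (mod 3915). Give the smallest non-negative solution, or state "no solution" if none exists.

First find gcd(914, 3915):
3915 = 4·914 + 259
914 = 3·259 + 137
259 = 1·137 + 122
137 = 1·122 + 15
122 = 8·15 + 2
15 = 7·2 + 1
2 = 2·1 + 0
gcd = 1, so a unique solution mod 3915 exists.
Back-substitute for the Bézout coefficients:
1 = 15 − 7·2
1 = −7·122 + 57·15
1 = 57·137 − 64·122
1 = −64·259 + 121·137
1 = 121·914 − 427·259
1 = −427·3915 + 1829·914
So 914·(1829) ≡ 1 (mod 3915), giving 914⁻¹ ≡ 1829.
x ≡ 914⁻¹·3546 ≡ 1829·3546 ≡ 2394 (mod 3915).

2394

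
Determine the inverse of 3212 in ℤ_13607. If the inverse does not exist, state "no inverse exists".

no inverse exists

Compute gcd(3212, 13607):
13607 = 4·3212 + 759
3212 = 4·759 + 176
759 = 4·176 + 55
176 = 3·55 + 11
55 = 5·11 + 0
Since gcd = 11 > 1, 3212 is not a unit mod 13607.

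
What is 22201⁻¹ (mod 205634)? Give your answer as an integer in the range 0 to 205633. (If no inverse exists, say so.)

Apply the Euclidean algorithm to 205634 and 22201:
205634 = 9*22201 + 5825
22201 = 3*5825 + 4726
5825 = 1*4726 + 1099
4726 = 4*1099 + 330
1099 = 3*330 + 109
330 = 3*109 + 3
109 = 36*3 + 1
3 = 3*1 + 0
Since gcd(22201, 205634) = 1, back-substitute to write 1 as a combination:
1 = 109 − 36·3
1 = −36·330 + 109·109
1 = 109·1099 − 363·330
1 = −363·4726 + 1561·1099
1 = 1561·5825 − 1924·4726
1 = −1924·22201 + 7333·5825
1 = 7333·205634 − 67921·22201
So 22201·(-67921) ≡ 1 (mod 205634), and -67921 ≡ 137713 (mod 205634).

137713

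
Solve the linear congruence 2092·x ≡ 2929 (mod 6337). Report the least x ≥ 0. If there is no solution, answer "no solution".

1622

First find gcd(2092, 6337):
6337 = 3×2092 + 61
2092 = 34×61 + 18
61 = 3×18 + 7
18 = 2×7 + 4
7 = 1×4 + 3
4 = 1×3 + 1
3 = 3×1 + 0
gcd = 1, so a unique solution mod 6337 exists.
Back-substitute for the Bézout coefficients:
1 = 4 − 3
1 = −7 + 2·4
1 = 2·18 − 5·7
1 = −5·61 + 17·18
1 = 17·2092 − 583·61
1 = −583·6337 + 1766·2092
So 2092·(1766) ≡ 1 (mod 6337), giving 2092⁻¹ ≡ 1766.
x ≡ 2092⁻¹·2929 ≡ 1766·2929 ≡ 1622 (mod 6337).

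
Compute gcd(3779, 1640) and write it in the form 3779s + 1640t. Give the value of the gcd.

1

Apply Euclid's algorithm to 3779 and 1640:
3779 = 2×1640 + 499
1640 = 3×499 + 143
499 = 3×143 + 70
143 = 2×70 + 3
70 = 23×3 + 1
3 = 3×1 + 0
gcd(3779, 1640) = 1.
Express as a combination:
1 = 70 − 23·3
1 = −23·143 + 47·70
1 = 47·499 − 164·143
1 = −164·1640 + 539·499
1 = 539·3779 − 1242·1640
So 1 = (539)·3779 + (-1242)·1640.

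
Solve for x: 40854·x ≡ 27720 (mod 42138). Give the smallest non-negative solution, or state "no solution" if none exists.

First find gcd(40854, 42138):
42138 = 1×40854 + 1284
40854 = 31×1284 + 1050
1284 = 1×1050 + 234
1050 = 4×234 + 114
234 = 2×114 + 6
114 = 19×6 + 0
gcd = 6 and 6 | 27720, so solutions exist. Divide through by 6: 6809x ≡ 4620 (mod 7023).
Now find 6809⁻¹ mod 7023:
7023 = 1×6809 + 214
6809 = 31×214 + 175
214 = 1×175 + 39
175 = 4×39 + 19
39 = 2×19 + 1
19 = 19×1 + 0
Back-substitute:
1 = 39 − 2·19
1 = −2·175 + 9·39
1 = 9·214 − 11·175
1 = −11·6809 + 350·214
1 = 350·7023 − 361·6809
So 6809·(-361) ≡ 1 (mod 7023), i.e. 6809⁻¹ ≡ 6662.
Then x ≡ 6662·4620 ≡ 3654 (mod 7023); the smallest non-negative solution is x = 3654.

3654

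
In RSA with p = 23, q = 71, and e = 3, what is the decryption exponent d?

1027

φ(n) = (p−1)(q−1) = 22·70 = 1540.
Need d with 3·d ≡ 1 (mod 1540). Apply the extended Euclidean algorithm:
1540 = 513×3 + 1
3 = 3×1 + 0
Back-substitute:
1 = 1540 − 513·3
So 3·(-513) ≡ 1 (mod 1540), hence d ≡ -513 ≡ 1027 (mod 1540).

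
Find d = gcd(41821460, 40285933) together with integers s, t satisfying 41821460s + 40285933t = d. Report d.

1

Euclidean algorithm:
41821460 = 1·40285933 + 1535527
40285933 = 26·1535527 + 362231
1535527 = 4·362231 + 86603
362231 = 4·86603 + 15819
86603 = 5·15819 + 7508
15819 = 2·7508 + 803
7508 = 9·803 + 281
803 = 2·281 + 241
281 = 1·241 + 40
241 = 6·40 + 1
40 = 40·1 + 0
gcd(41821460, 40285933) = 1.
Back-substituting:
1 = 241 − 6·40
1 = −6·281 + 7·241
1 = 7·803 − 20·281
1 = −20·7508 + 187·803
1 = 187·15819 − 394·7508
1 = −394·86603 + 2157·15819
1 = 2157·362231 − 9022·86603
1 = −9022·1535527 + 38245·362231
1 = 38245·40285933 − 1003392·1535527
1 = −1003392·41821460 + 1041637·40285933
So 1 = (-1003392)·41821460 + (1041637)·40285933.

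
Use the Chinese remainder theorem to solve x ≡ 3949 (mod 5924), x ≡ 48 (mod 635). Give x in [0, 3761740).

Write x = 3949 + 5924·k. Then 5924·k ≡ 48 − 3949 ≡ 544 (mod 635).
Need 5924⁻¹ mod 635. Extended Euclid on (635, 209):
635 = 3×209 + 8
209 = 26×8 + 1
8 = 8×1 + 0
Back-substitute:
1 = 209 − 26·8
1 = −26·635 + 79·209
5924⁻¹ ≡ 79 (mod 635), so k ≡ 79·544 ≡ 431 (mod 635).
x = 3949 + 5924·431 = 2557193.

2557193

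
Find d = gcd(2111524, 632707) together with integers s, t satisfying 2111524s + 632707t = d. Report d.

Euclidean algorithm:
2111524 = 3·632707 + 213403
632707 = 2·213403 + 205901
213403 = 1·205901 + 7502
205901 = 27·7502 + 3347
7502 = 2·3347 + 808
3347 = 4·808 + 115
808 = 7·115 + 3
115 = 38·3 + 1
3 = 3·1 + 0
gcd(2111524, 632707) = 1.
Express as a combination:
1 = 115 − 38·3
1 = −38·808 + 267·115
1 = 267·3347 − 1106·808
1 = −1106·7502 + 2479·3347
1 = 2479·205901 − 68039·7502
1 = −68039·213403 + 70518·205901
1 = 70518·632707 − 209075·213403
1 = −209075·2111524 + 697743·632707
So 1 = (-209075)·2111524 + (697743)·632707.

1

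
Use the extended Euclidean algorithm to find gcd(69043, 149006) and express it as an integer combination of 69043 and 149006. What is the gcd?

Euclidean algorithm:
149006 = 2*69043 + 10920
69043 = 6*10920 + 3523
10920 = 3*3523 + 351
3523 = 10*351 + 13
351 = 27*13 + 0
gcd(69043, 149006) = 13.
Express as a combination:
13 = 3523 − 10·351
13 = −10·10920 + 31·3523
13 = 31·69043 − 196·10920
13 = −196·149006 + 423·69043
So 13 = (-196)·149006 + (423)·69043.

13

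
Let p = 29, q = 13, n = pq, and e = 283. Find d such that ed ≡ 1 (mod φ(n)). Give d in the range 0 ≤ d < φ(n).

19

φ(n) = (p−1)(q−1) = 28·12 = 336.
Need d with 283·d ≡ 1 (mod 336). Apply the extended Euclidean algorithm:
336 = 1×283 + 53
283 = 5×53 + 18
53 = 2×18 + 17
18 = 1×17 + 1
17 = 17×1 + 0
Back-substitute:
1 = 18 − 17
1 = −53 + 3·18
1 = 3·283 − 16·53
1 = −16·336 + 19·283
So 283·19 ≡ 1 (mod 336), hence d = 19.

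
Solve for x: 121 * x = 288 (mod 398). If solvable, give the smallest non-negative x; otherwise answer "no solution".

180

First find gcd(121, 398):
398 = 3×121 + 35
121 = 3×35 + 16
35 = 2×16 + 3
16 = 5×3 + 1
3 = 3×1 + 0
gcd = 1, so a unique solution mod 398 exists.
Back-substitute for the Bézout coefficients:
1 = 16 − 5·3
1 = −5·35 + 11·16
1 = 11·121 − 38·35
1 = −38·398 + 125·121
So 121·(125) ≡ 1 (mod 398), giving 121⁻¹ ≡ 125.
x ≡ 121⁻¹·288 ≡ 125·288 ≡ 180 (mod 398).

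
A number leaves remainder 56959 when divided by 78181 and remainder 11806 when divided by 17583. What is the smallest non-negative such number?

Write x = 56959 + 78181·k. Then 78181·k ≡ 11806 − 56959 ≡ 7596 (mod 17583).
Need 78181⁻¹ mod 17583. Extended Euclid on (17583, 7849):
17583 = 2·7849 + 1885
7849 = 4·1885 + 309
1885 = 6·309 + 31
309 = 9·31 + 30
31 = 1·30 + 1
30 = 30·1 + 0
Back-substitute:
1 = 31 − 30
1 = −309 + 10·31
1 = 10·1885 − 61·309
1 = −61·7849 + 254·1885
1 = 254·17583 − 569·7849
78181⁻¹ ≡ 17014 (mod 17583), so k ≡ 17014·7596 ≡ 3294 (mod 17583).
x = 56959 + 78181·3294 = 257585173.

257585173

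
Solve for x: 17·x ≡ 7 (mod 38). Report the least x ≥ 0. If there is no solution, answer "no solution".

25

First find gcd(17, 38):
38 = 2·17 + 4
17 = 4·4 + 1
4 = 4·1 + 0
gcd = 1, so a unique solution mod 38 exists.
Back-substitute for the Bézout coefficients:
1 = 17 − 4·4
1 = −4·38 + 9·17
So 17·(9) ≡ 1 (mod 38), giving 17⁻¹ ≡ 9.
x ≡ 17⁻¹·7 ≡ 9·7 ≡ 25 (mod 38).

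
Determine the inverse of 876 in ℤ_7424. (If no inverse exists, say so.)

no inverse exists

Euclidean algorithm on 7424, 876:
7424 = 8*876 + 416
876 = 2*416 + 44
416 = 9*44 + 20
44 = 2*20 + 4
20 = 5*4 + 0
Since gcd = 4 > 1, 876 is not a unit mod 7424.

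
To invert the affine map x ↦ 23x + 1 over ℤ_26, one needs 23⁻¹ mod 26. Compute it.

Extended Euclidean algorithm:
26 = 1×23 + 3
23 = 7×3 + 2
3 = 1×2 + 1
2 = 2×1 + 0
The gcd is 1. Working backward:
1 = 3 − 2
1 = −23 + 8·3
1 = 8·26 − 9·23
Hence 23⁻¹ ≡ -9 ≡ 17 (mod 26).

17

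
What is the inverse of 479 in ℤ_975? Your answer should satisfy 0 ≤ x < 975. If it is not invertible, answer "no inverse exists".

Run Euclid on (975, 479):
975 = 2·479 + 17
479 = 28·17 + 3
17 = 5·3 + 2
3 = 1·2 + 1
2 = 2·1 + 0
Since gcd(479, 975) = 1, back-substitute to write 1 as a combination:
1 = 3 − 2
1 = −17 + 6·3
1 = 6·479 − 169·17
1 = −169·975 + 344·479
So 479·344 ≡ 1 (mod 975).

344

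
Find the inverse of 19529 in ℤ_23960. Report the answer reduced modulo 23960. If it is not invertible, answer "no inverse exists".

3969

Run Euclid on (23960, 19529):
23960 = 1*19529 + 4431
19529 = 4*4431 + 1805
4431 = 2*1805 + 821
1805 = 2*821 + 163
821 = 5*163 + 6
163 = 27*6 + 1
6 = 6*1 + 0
The gcd is 1. Working backward:
1 = 163 − 27·6
1 = −27·821 + 136·163
1 = 136·1805 − 299·821
1 = −299·4431 + 734·1805
1 = 734·19529 − 3235·4431
1 = −3235·23960 + 3969·19529
So 19529·3969 ≡ 1 (mod 23960).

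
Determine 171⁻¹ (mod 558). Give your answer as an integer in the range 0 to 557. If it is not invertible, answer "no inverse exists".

no inverse exists

Compute gcd(171, 558):
558 = 3·171 + 45
171 = 3·45 + 36
45 = 1·36 + 9
36 = 4·9 + 0
Since gcd = 9 > 1, 171 is not a unit mod 558.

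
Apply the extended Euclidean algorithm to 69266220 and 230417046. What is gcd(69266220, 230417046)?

Repeated division:
230417046 = 3·69266220 + 22618386
69266220 = 3·22618386 + 1411062
22618386 = 16·1411062 + 41394
1411062 = 34·41394 + 3666
41394 = 11·3666 + 1068
3666 = 3·1068 + 462
1068 = 2·462 + 144
462 = 3·144 + 30
144 = 4·30 + 24
30 = 1·24 + 6
24 = 4·6 + 0
gcd(69266220, 230417046) = 6.
Back-substituting:
6 = 30 − 24
6 = −144 + 5·30
6 = 5·462 − 16·144
6 = −16·1068 + 37·462
6 = 37·3666 − 127·1068
6 = −127·41394 + 1434·3666
6 = 1434·1411062 − 48883·41394
6 = −48883·22618386 + 783562·1411062
6 = 783562·69266220 − 2399569·22618386
6 = −2399569·230417046 + 7982269·69266220
So 6 = (-2399569)·230417046 + (7982269)·69266220.

6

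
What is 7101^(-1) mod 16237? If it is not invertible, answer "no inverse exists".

Apply the Euclidean algorithm to 16237 and 7101:
16237 = 2×7101 + 2035
7101 = 3×2035 + 996
2035 = 2×996 + 43
996 = 23×43 + 7
43 = 6×7 + 1
7 = 7×1 + 0
Since gcd(7101, 16237) = 1, back-substitute to write 1 as a combination:
1 = 43 − 6·7
1 = −6·996 + 139·43
1 = 139·2035 − 284·996
1 = −284·7101 + 991·2035
1 = 991·16237 − 2266·7101
Hence 7101⁻¹ ≡ -2266 ≡ 13971 (mod 16237).

13971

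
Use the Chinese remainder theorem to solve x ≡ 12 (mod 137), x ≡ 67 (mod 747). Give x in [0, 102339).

Write x = 12 + 137·k. Then 137·k ≡ 67 − 12 ≡ 55 (mod 747).
Need 137⁻¹ mod 747. Extended Euclid on (747, 137):
747 = 5×137 + 62
137 = 2×62 + 13
62 = 4×13 + 10
13 = 1×10 + 3
10 = 3×3 + 1
3 = 3×1 + 0
Back-substitute:
1 = 10 − 3·3
1 = −3·13 + 4·10
1 = 4·62 − 19·13
1 = −19·137 + 42·62
1 = 42·747 − 229·137
137⁻¹ ≡ 518 (mod 747), so k ≡ 518·55 ≡ 104 (mod 747).
x = 12 + 137·104 = 14260.

14260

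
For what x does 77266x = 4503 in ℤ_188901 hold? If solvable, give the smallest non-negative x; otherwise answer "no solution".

45921

First find gcd(77266, 188901):
188901 = 2·77266 + 34369
77266 = 2·34369 + 8528
34369 = 4·8528 + 257
8528 = 33·257 + 47
257 = 5·47 + 22
47 = 2·22 + 3
22 = 7·3 + 1
3 = 3·1 + 0
gcd = 1, so a unique solution mod 188901 exists.
Back-substitute for the Bézout coefficients:
1 = 22 − 7·3
1 = −7·47 + 15·22
1 = 15·257 − 82·47
1 = −82·8528 + 2721·257
1 = 2721·34369 − 10966·8528
1 = −10966·77266 + 24653·34369
1 = 24653·188901 − 60272·77266
So 77266·(-60272) ≡ 1 (mod 188901), giving 77266⁻¹ ≡ 128629.
x ≡ 77266⁻¹·4503 ≡ 128629·4503 ≡ 45921 (mod 188901).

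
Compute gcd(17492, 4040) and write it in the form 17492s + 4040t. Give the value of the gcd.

4

Euclidean algorithm:
17492 = 4×4040 + 1332
4040 = 3×1332 + 44
1332 = 30×44 + 12
44 = 3×12 + 8
12 = 1×8 + 4
8 = 2×4 + 0
gcd(17492, 4040) = 4.
Back-substituting:
4 = 12 − 8
4 = −44 + 4·12
4 = 4·1332 − 121·44
4 = −121·4040 + 367·1332
4 = 367·17492 − 1589·4040
So 4 = (367)·17492 + (-1589)·4040.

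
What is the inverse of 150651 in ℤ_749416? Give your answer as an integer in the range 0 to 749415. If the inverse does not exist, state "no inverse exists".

579387

Apply the Euclidean algorithm to 749416 and 150651:
749416 = 4·150651 + 146812
150651 = 1·146812 + 3839
146812 = 38·3839 + 930
3839 = 4·930 + 119
930 = 7·119 + 97
119 = 1·97 + 22
97 = 4·22 + 9
22 = 2·9 + 4
9 = 2·4 + 1
4 = 4·1 + 0
gcd = 1, so the inverse exists. Back-substitute:
1 = 9 − 2·4
1 = −2·22 + 5·9
1 = 5·97 − 22·22
1 = −22·119 + 27·97
1 = 27·930 − 211·119
1 = −211·3839 + 871·930
1 = 871·146812 − 33309·3839
1 = −33309·150651 + 34180·146812
1 = 34180·749416 − 170029·150651
So 150651·(-170029) ≡ 1 (mod 749416), and -170029 ≡ 579387 (mod 749416).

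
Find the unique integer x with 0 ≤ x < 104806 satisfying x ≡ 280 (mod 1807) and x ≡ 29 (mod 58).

Write x = 280 + 1807·k. Then 1807·k ≡ 29 − 280 ≡ 39 (mod 58).
Need 1807⁻¹ mod 58. Extended Euclid on (58, 9):
58 = 6×9 + 4
9 = 2×4 + 1
4 = 4×1 + 0
Back-substitute:
1 = 9 − 2·4
1 = −2·58 + 13·9
1807⁻¹ ≡ 13 (mod 58), so k ≡ 13·39 ≡ 43 (mod 58).
x = 280 + 1807·43 = 77981.

77981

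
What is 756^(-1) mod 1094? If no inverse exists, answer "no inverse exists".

no inverse exists

Euclidean algorithm on 1094, 756:
1094 = 1*756 + 338
756 = 2*338 + 80
338 = 4*80 + 18
80 = 4*18 + 8
18 = 2*8 + 2
8 = 4*2 + 0
The gcd is 2, not 1, hence no inverse exists.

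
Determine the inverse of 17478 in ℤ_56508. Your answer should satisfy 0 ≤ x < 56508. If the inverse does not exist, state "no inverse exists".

no inverse exists

Compute gcd(17478, 56508):
56508 = 3·17478 + 4074
17478 = 4·4074 + 1182
4074 = 3·1182 + 528
1182 = 2·528 + 126
528 = 4·126 + 24
126 = 5·24 + 6
24 = 4·6 + 0
Since gcd = 6 > 1, 17478 is not a unit mod 56508.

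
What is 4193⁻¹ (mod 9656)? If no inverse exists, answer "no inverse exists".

9177

gcd(9656, 4193) by repeated division:
9656 = 2·4193 + 1270
4193 = 3·1270 + 383
1270 = 3·383 + 121
383 = 3·121 + 20
121 = 6·20 + 1
20 = 20·1 + 0
Since gcd(4193, 9656) = 1, back-substitute to write 1 as a combination:
1 = 121 − 6·20
1 = −6·383 + 19·121
1 = 19·1270 − 63·383
1 = −63·4193 + 208·1270
1 = 208·9656 − 479·4193
Hence 4193⁻¹ ≡ -479 ≡ 9177 (mod 9656).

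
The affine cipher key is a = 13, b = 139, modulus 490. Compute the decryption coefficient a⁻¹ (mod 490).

Run Euclid on (490, 13):
490 = 37*13 + 9
13 = 1*9 + 4
9 = 2*4 + 1
4 = 4*1 + 0
The gcd is 1. Working backward:
1 = 9 − 2·4
1 = −2·13 + 3·9
1 = 3·490 − 113·13
So 13·(-113) ≡ 1 (mod 490), and -113 ≡ 377 (mod 490).

377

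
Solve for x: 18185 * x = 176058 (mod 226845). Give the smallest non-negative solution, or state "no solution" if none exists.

no solution

gcd(18185, 226845):
226845 = 12×18185 + 8625
18185 = 2×8625 + 935
8625 = 9×935 + 210
935 = 4×210 + 95
210 = 2×95 + 20
95 = 4×20 + 15
20 = 1×15 + 5
15 = 3×5 + 0
gcd = 5, but 5 ∤ 176058, so the congruence has no solution.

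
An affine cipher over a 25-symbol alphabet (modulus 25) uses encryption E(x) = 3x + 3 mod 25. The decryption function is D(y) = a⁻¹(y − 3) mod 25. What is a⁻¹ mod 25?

Extended Euclidean algorithm:
25 = 8×3 + 1
3 = 3×1 + 0
gcd = 1, so the inverse exists. Back-substitute:
1 = 25 − 8·3
So 3·(-8) ≡ 1 (mod 25), and -8 ≡ 17 (mod 25).

17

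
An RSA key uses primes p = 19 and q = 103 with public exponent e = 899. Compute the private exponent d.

1691

φ(n) = (p−1)(q−1) = 18·102 = 1836.
Need d with 899·d ≡ 1 (mod 1836). Apply the extended Euclidean algorithm:
1836 = 2×899 + 38
899 = 23×38 + 25
38 = 1×25 + 13
25 = 1×13 + 12
13 = 1×12 + 1
12 = 12×1 + 0
Back-substitute:
1 = 13 − 12
1 = −25 + 2·13
1 = 2·38 − 3·25
1 = −3·899 + 71·38
1 = 71·1836 − 145·899
So 899·(-145) ≡ 1 (mod 1836), hence d ≡ -145 ≡ 1691 (mod 1836).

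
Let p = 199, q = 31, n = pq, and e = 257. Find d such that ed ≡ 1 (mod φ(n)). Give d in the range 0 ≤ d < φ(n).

φ(n) = (p−1)(q−1) = 198·30 = 5940.
Need d with 257·d ≡ 1 (mod 5940). Apply the extended Euclidean algorithm:
5940 = 23×257 + 29
257 = 8×29 + 25
29 = 1×25 + 4
25 = 6×4 + 1
4 = 4×1 + 0
Back-substitute:
1 = 25 − 6·4
1 = −6·29 + 7·25
1 = 7·257 − 62·29
1 = −62·5940 + 1433·257
So 257·1433 ≡ 1 (mod 5940), hence d = 1433.

1433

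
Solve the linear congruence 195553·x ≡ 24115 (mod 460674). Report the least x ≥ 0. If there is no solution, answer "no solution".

254407

First find gcd(195553, 460674):
460674 = 2×195553 + 69568
195553 = 2×69568 + 56417
69568 = 1×56417 + 13151
56417 = 4×13151 + 3813
13151 = 3×3813 + 1712
3813 = 2×1712 + 389
1712 = 4×389 + 156
389 = 2×156 + 77
156 = 2×77 + 2
77 = 38×2 + 1
2 = 2×1 + 0
gcd = 1, so a unique solution mod 460674 exists.
Back-substitute for the Bézout coefficients:
1 = 77 − 38·2
1 = −38·156 + 77·77
1 = 77·389 − 192·156
1 = −192·1712 + 845·389
1 = 845·3813 − 1882·1712
1 = −1882·13151 + 6491·3813
1 = 6491·56417 − 27846·13151
1 = −27846·69568 + 34337·56417
1 = 34337·195553 − 96520·69568
1 = −96520·460674 + 227377·195553
So 195553·(227377) ≡ 1 (mod 460674), giving 195553⁻¹ ≡ 227377.
x ≡ 195553⁻¹·24115 ≡ 227377·24115 ≡ 254407 (mod 460674).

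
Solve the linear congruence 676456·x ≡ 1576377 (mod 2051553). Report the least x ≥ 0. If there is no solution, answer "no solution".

First find gcd(676456, 2051553):
2051553 = 3×676456 + 22185
676456 = 30×22185 + 10906
22185 = 2×10906 + 373
10906 = 29×373 + 89
373 = 4×89 + 17
89 = 5×17 + 4
17 = 4×4 + 1
4 = 4×1 + 0
gcd = 1, so a unique solution mod 2051553 exists.
Back-substitute for the Bézout coefficients:
1 = 17 − 4·4
1 = −4·89 + 21·17
1 = 21·373 − 88·89
1 = −88·10906 + 2573·373
1 = 2573·22185 − 5234·10906
1 = −5234·676456 + 159593·22185
1 = 159593·2051553 − 484013·676456
So 676456·(-484013) ≡ 1 (mod 2051553), giving 676456⁻¹ ≡ 1567540.
x ≡ 676456⁻¹·1576377 ≡ 1567540·1576377 ≡ 2012223 (mod 2051553).

2012223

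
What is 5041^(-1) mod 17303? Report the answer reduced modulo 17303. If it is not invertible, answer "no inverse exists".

4294

Apply the Euclidean algorithm to 17303 and 5041:
17303 = 3×5041 + 2180
5041 = 2×2180 + 681
2180 = 3×681 + 137
681 = 4×137 + 133
137 = 1×133 + 4
133 = 33×4 + 1
4 = 4×1 + 0
The gcd is 1. Working backward:
1 = 133 − 33·4
1 = −33·137 + 34·133
1 = 34·681 − 169·137
1 = −169·2180 + 541·681
1 = 541·5041 − 1251·2180
1 = −1251·17303 + 4294·5041
So 5041·4294 ≡ 1 (mod 17303).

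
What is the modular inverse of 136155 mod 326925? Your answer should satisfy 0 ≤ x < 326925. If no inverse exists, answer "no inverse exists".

no inverse exists

Euclidean algorithm on 326925, 136155:
326925 = 2×136155 + 54615
136155 = 2×54615 + 26925
54615 = 2×26925 + 765
26925 = 35×765 + 150
765 = 5×150 + 15
150 = 10×15 + 0
Since gcd = 15 > 1, 136155 is not a unit mod 326925.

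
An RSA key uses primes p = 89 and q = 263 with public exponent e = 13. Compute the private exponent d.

19509

φ(n) = (p−1)(q−1) = 88·262 = 23056.
Need d with 13·d ≡ 1 (mod 23056). Apply the extended Euclidean algorithm:
23056 = 1773×13 + 7
13 = 1×7 + 6
7 = 1×6 + 1
6 = 6×1 + 0
Back-substitute:
1 = 7 − 6
1 = −13 + 2·7
1 = 2·23056 − 3547·13
So 13·(-3547) ≡ 1 (mod 23056), hence d ≡ -3547 ≡ 19509 (mod 23056).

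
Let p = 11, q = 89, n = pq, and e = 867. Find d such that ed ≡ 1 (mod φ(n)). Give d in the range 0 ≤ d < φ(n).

203

φ(n) = (p−1)(q−1) = 10·88 = 880.
Need d with 867·d ≡ 1 (mod 880). Apply the extended Euclidean algorithm:
880 = 1·867 + 13
867 = 66·13 + 9
13 = 1·9 + 4
9 = 2·4 + 1
4 = 4·1 + 0
Back-substitute:
1 = 9 − 2·4
1 = −2·13 + 3·9
1 = 3·867 − 200·13
1 = −200·880 + 203·867
So 867·203 ≡ 1 (mod 880), hence d = 203.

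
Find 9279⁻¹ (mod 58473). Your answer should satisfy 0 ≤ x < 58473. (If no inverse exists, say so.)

no inverse exists

Euclidean algorithm on 58473, 9279:
58473 = 6*9279 + 2799
9279 = 3*2799 + 882
2799 = 3*882 + 153
882 = 5*153 + 117
153 = 1*117 + 36
117 = 3*36 + 9
36 = 4*9 + 0
Since gcd = 9 > 1, 9279 is not a unit mod 58473.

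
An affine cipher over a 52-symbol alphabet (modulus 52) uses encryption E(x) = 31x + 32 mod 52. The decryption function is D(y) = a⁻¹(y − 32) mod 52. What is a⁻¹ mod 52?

Extended Euclidean algorithm:
52 = 1*31 + 21
31 = 1*21 + 10
21 = 2*10 + 1
10 = 10*1 + 0
gcd = 1, so the inverse exists. Back-substitute:
1 = 21 − 2·10
1 = −2·31 + 3·21
1 = 3·52 − 5·31
Thus 31·(-5) ≡ 1 (mod 52); reducing, -5 mod 52 = 47.

47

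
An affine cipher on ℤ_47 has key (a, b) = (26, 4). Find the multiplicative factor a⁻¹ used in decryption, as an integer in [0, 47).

Extended Euclidean algorithm:
47 = 1·26 + 21
26 = 1·21 + 5
21 = 4·5 + 1
5 = 5·1 + 0
gcd = 1, so the inverse exists. Back-substitute:
1 = 21 − 4·5
1 = −4·26 + 5·21
1 = 5·47 − 9·26
So 26·(-9) ≡ 1 (mod 47), and -9 ≡ 38 (mod 47).

38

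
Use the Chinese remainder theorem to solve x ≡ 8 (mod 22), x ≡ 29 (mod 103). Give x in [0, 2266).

338

Write x = 8 + 22·k. Then 22·k ≡ 29 − 8 ≡ 21 (mod 103).
Need 22⁻¹ mod 103. Extended Euclid on (103, 22):
103 = 4*22 + 15
22 = 1*15 + 7
15 = 2*7 + 1
7 = 7*1 + 0
Back-substitute:
1 = 15 − 2·7
1 = −2·22 + 3·15
1 = 3·103 − 14·22
22⁻¹ ≡ 89 (mod 103), so k ≡ 89·21 ≡ 15 (mod 103).
x = 8 + 22·15 = 338.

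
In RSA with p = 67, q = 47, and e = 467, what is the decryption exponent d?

φ(n) = (p−1)(q−1) = 66·46 = 3036.
Need d with 467·d ≡ 1 (mod 3036). Apply the extended Euclidean algorithm:
3036 = 6×467 + 234
467 = 1×234 + 233
234 = 1×233 + 1
233 = 233×1 + 0
Back-substitute:
1 = 234 − 233
1 = −467 + 2·234
1 = 2·3036 − 13·467
So 467·(-13) ≡ 1 (mod 3036), hence d ≡ -13 ≡ 3023 (mod 3036).

3023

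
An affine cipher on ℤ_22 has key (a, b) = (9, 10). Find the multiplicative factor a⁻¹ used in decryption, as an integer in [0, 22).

Apply the Euclidean algorithm to 22 and 9:
22 = 2×9 + 4
9 = 2×4 + 1
4 = 4×1 + 0
The gcd is 1. Working backward:
1 = 9 − 2·4
1 = −2·22 + 5·9
So 9·5 ≡ 1 (mod 22).

5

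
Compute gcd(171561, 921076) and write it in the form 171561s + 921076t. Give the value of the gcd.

Repeated division:
921076 = 5*171561 + 63271
171561 = 2*63271 + 45019
63271 = 1*45019 + 18252
45019 = 2*18252 + 8515
18252 = 2*8515 + 1222
8515 = 6*1222 + 1183
1222 = 1*1183 + 39
1183 = 30*39 + 13
39 = 3*13 + 0
gcd(171561, 921076) = 13.
Working backward:
13 = 1183 − 30·39
13 = −30·1222 + 31·1183
13 = 31·8515 − 216·1222
13 = −216·18252 + 463·8515
13 = 463·45019 − 1142·18252
13 = −1142·63271 + 1605·45019
13 = 1605·171561 − 4352·63271
13 = −4352·921076 + 23365·171561
So 13 = (-4352)·921076 + (23365)·171561.

13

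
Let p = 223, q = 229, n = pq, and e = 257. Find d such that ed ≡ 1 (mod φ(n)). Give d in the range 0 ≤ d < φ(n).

φ(n) = (p−1)(q−1) = 222·228 = 50616.
Need d with 257·d ≡ 1 (mod 50616). Apply the extended Euclidean algorithm:
50616 = 196·257 + 244
257 = 1·244 + 13
244 = 18·13 + 10
13 = 1·10 + 3
10 = 3·3 + 1
3 = 3·1 + 0
Back-substitute:
1 = 10 − 3·3
1 = −3·13 + 4·10
1 = 4·244 − 75·13
1 = −75·257 + 79·244
1 = 79·50616 − 15559·257
So 257·(-15559) ≡ 1 (mod 50616), hence d ≡ -15559 ≡ 35057 (mod 50616).

35057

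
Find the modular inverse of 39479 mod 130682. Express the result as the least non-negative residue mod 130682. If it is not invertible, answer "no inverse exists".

114823

gcd(130682, 39479) by repeated division:
130682 = 3·39479 + 12245
39479 = 3·12245 + 2744
12245 = 4·2744 + 1269
2744 = 2·1269 + 206
1269 = 6·206 + 33
206 = 6·33 + 8
33 = 4·8 + 1
8 = 8·1 + 0
Since gcd(39479, 130682) = 1, back-substitute to write 1 as a combination:
1 = 33 − 4·8
1 = −4·206 + 25·33
1 = 25·1269 − 154·206
1 = −154·2744 + 333·1269
1 = 333·12245 − 1486·2744
1 = −1486·39479 + 4791·12245
1 = 4791·130682 − 15859·39479
So 39479·(-15859) ≡ 1 (mod 130682), and -15859 ≡ 114823 (mod 130682).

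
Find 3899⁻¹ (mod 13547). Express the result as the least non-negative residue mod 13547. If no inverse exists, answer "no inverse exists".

Apply the Euclidean algorithm to 13547 and 3899:
13547 = 3·3899 + 1850
3899 = 2·1850 + 199
1850 = 9·199 + 59
199 = 3·59 + 22
59 = 2·22 + 15
22 = 1·15 + 7
15 = 2·7 + 1
7 = 7·1 + 0
The gcd is 1. Working backward:
1 = 15 − 2·7
1 = −2·22 + 3·15
1 = 3·59 − 8·22
1 = −8·199 + 27·59
1 = 27·1850 − 251·199
1 = −251·3899 + 529·1850
1 = 529·13547 − 1838·3899
Hence 3899⁻¹ ≡ -1838 ≡ 11709 (mod 13547).

11709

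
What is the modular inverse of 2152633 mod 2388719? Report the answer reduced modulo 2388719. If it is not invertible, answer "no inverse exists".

577566

Extended Euclidean algorithm:
2388719 = 1·2152633 + 236086
2152633 = 9·236086 + 27859
236086 = 8·27859 + 13214
27859 = 2·13214 + 1431
13214 = 9·1431 + 335
1431 = 4·335 + 91
335 = 3·91 + 62
91 = 1·62 + 29
62 = 2·29 + 4
29 = 7·4 + 1
4 = 4·1 + 0
gcd = 1, so the inverse exists. Back-substitute:
1 = 29 − 7·4
1 = −7·62 + 15·29
1 = 15·91 − 22·62
1 = −22·335 + 81·91
1 = 81·1431 − 346·335
1 = −346·13214 + 3195·1431
1 = 3195·27859 − 6736·13214
1 = −6736·236086 + 57083·27859
1 = 57083·2152633 − 520483·236086
1 = −520483·2388719 + 577566·2152633
So 2152633·577566 ≡ 1 (mod 2388719).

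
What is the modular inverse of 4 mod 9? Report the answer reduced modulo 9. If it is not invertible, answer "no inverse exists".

Apply the Euclidean algorithm to 9 and 4:
9 = 2·4 + 1
4 = 4·1 + 0
The gcd is 1. Working backward:
1 = 9 − 2·4
So 4·(-2) ≡ 1 (mod 9), and -2 ≡ 7 (mod 9).

7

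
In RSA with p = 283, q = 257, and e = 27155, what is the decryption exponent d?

25115

φ(n) = (p−1)(q−1) = 282·256 = 72192.
Need d with 27155·d ≡ 1 (mod 72192). Apply the extended Euclidean algorithm:
72192 = 2*27155 + 17882
27155 = 1*17882 + 9273
17882 = 1*9273 + 8609
9273 = 1*8609 + 664
8609 = 12*664 + 641
664 = 1*641 + 23
641 = 27*23 + 20
23 = 1*20 + 3
20 = 6*3 + 2
3 = 1*2 + 1
2 = 2*1 + 0
Back-substitute:
1 = 3 − 2
1 = −20 + 7·3
1 = 7·23 − 8·20
1 = −8·641 + 223·23
1 = 223·664 − 231·641
1 = −231·8609 + 2995·664
1 = 2995·9273 − 3226·8609
1 = −3226·17882 + 6221·9273
1 = 6221·27155 − 9447·17882
1 = −9447·72192 + 25115·27155
So 27155·25115 ≡ 1 (mod 72192), hence d = 25115.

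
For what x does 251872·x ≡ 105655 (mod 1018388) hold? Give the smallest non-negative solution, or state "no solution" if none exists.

gcd(251872, 1018388):
1018388 = 4*251872 + 10900
251872 = 23*10900 + 1172
10900 = 9*1172 + 352
1172 = 3*352 + 116
352 = 3*116 + 4
116 = 29*4 + 0
gcd = 4, but 4 ∤ 105655, so the congruence has no solution.

no solution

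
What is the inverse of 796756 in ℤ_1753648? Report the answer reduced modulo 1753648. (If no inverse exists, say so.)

Compute gcd(796756, 1753648):
1753648 = 2*796756 + 160136
796756 = 4*160136 + 156212
160136 = 1*156212 + 3924
156212 = 39*3924 + 3176
3924 = 1*3176 + 748
3176 = 4*748 + 184
748 = 4*184 + 12
184 = 15*12 + 4
12 = 3*4 + 0
The gcd is 4, not 1, hence no inverse exists.

no inverse exists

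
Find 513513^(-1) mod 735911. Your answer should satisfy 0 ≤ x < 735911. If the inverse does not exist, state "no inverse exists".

no inverse exists

Compute gcd(513513, 735911):
735911 = 1*513513 + 222398
513513 = 2*222398 + 68717
222398 = 3*68717 + 16247
68717 = 4*16247 + 3729
16247 = 4*3729 + 1331
3729 = 2*1331 + 1067
1331 = 1*1067 + 264
1067 = 4*264 + 11
264 = 24*11 + 0
The gcd is 11, not 1, hence no inverse exists.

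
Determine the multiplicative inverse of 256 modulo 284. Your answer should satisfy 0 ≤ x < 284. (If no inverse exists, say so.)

no inverse exists

Compute gcd(256, 284):
284 = 1·256 + 28
256 = 9·28 + 4
28 = 7·4 + 0
gcd(256, 284) = 4 ≠ 1, so 256 has no multiplicative inverse modulo 284.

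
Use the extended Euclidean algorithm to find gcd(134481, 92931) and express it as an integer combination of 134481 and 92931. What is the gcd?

Apply Euclid's algorithm to 134481 and 92931:
134481 = 1*92931 + 41550
92931 = 2*41550 + 9831
41550 = 4*9831 + 2226
9831 = 4*2226 + 927
2226 = 2*927 + 372
927 = 2*372 + 183
372 = 2*183 + 6
183 = 30*6 + 3
6 = 2*3 + 0
gcd(134481, 92931) = 3.
Working backward:
3 = 183 − 30·6
3 = −30·372 + 61·183
3 = 61·927 − 152·372
3 = −152·2226 + 365·927
3 = 365·9831 − 1612·2226
3 = −1612·41550 + 6813·9831
3 = 6813·92931 − 15238·41550
3 = −15238·134481 + 22051·92931
So 3 = (-15238)·134481 + (22051)·92931.

3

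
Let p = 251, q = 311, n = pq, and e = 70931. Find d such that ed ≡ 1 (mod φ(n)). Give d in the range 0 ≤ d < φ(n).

φ(n) = (p−1)(q−1) = 250·310 = 77500.
Need d with 70931·d ≡ 1 (mod 77500). Apply the extended Euclidean algorithm:
77500 = 1·70931 + 6569
70931 = 10·6569 + 5241
6569 = 1·5241 + 1328
5241 = 3·1328 + 1257
1328 = 1·1257 + 71
1257 = 17·71 + 50
71 = 1·50 + 21
50 = 2·21 + 8
21 = 2·8 + 5
8 = 1·5 + 3
5 = 1·3 + 2
3 = 1·2 + 1
2 = 2·1 + 0
Back-substitute:
1 = 3 − 2
1 = −5 + 2·3
1 = 2·8 − 3·5
1 = −3·21 + 8·8
1 = 8·50 − 19·21
1 = −19·71 + 27·50
1 = 27·1257 − 478·71
1 = −478·1328 + 505·1257
1 = 505·5241 − 1993·1328
1 = −1993·6569 + 2498·5241
1 = 2498·70931 − 26973·6569
1 = −26973·77500 + 29471·70931
So 70931·29471 ≡ 1 (mod 77500), hence d = 29471.

29471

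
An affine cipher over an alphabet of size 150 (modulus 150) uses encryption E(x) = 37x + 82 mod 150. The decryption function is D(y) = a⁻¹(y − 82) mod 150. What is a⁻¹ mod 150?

Apply the Euclidean algorithm to 150 and 37:
150 = 4×37 + 2
37 = 18×2 + 1
2 = 2×1 + 0
Since gcd(37, 150) = 1, back-substitute to write 1 as a combination:
1 = 37 − 18·2
1 = −18·150 + 73·37
So 37·73 ≡ 1 (mod 150).

73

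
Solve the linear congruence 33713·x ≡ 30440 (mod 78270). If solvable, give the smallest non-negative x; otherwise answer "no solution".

12640

First find gcd(33713, 78270):
78270 = 2·33713 + 10844
33713 = 3·10844 + 1181
10844 = 9·1181 + 215
1181 = 5·215 + 106
215 = 2·106 + 3
106 = 35·3 + 1
3 = 3·1 + 0
gcd = 1, so a unique solution mod 78270 exists.
Back-substitute for the Bézout coefficients:
1 = 106 − 35·3
1 = −35·215 + 71·106
1 = 71·1181 − 390·215
1 = −390·10844 + 3581·1181
1 = 3581·33713 − 11133·10844
1 = −11133·78270 + 25847·33713
So 33713·(25847) ≡ 1 (mod 78270), giving 33713⁻¹ ≡ 25847.
x ≡ 33713⁻¹·30440 ≡ 25847·30440 ≡ 12640 (mod 78270).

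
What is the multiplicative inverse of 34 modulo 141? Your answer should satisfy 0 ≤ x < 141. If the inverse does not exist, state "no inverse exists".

Apply the Euclidean algorithm to 141 and 34:
141 = 4*34 + 5
34 = 6*5 + 4
5 = 1*4 + 1
4 = 4*1 + 0
Since gcd(34, 141) = 1, back-substitute to write 1 as a combination:
1 = 5 − 4
1 = −34 + 7·5
1 = 7·141 − 29·34
Thus 34·(-29) ≡ 1 (mod 141); reducing, -29 mod 141 = 112.

112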